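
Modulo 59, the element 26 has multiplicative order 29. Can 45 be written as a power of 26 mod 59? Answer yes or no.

yes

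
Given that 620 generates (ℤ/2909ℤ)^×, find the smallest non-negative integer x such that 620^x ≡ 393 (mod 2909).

Baby-step giant-step with m = ceil(sqrt(2908)) = 54.
Baby table (620^j mod 2909 for j=0..53):
  0:1  1:620  2:412  3:2357  4:1022  5:2387  6:2168  7:202
  8:153  9:1772  10:1947  11:2814  12:2189  13:1586  14:78  15:1816
  16:137  17:579  18:1173  19:10  20:382  21:1211  22:298  23:1493
  24:598  25:1317  26:2020  27:1530  28:266  29:2016  30:1959  31:1527
  32:1315  33:780  34:706  35:1370  36:2881  37:94  38:100  39:911
  40:474  41:71  42:385  43:162  44:1534  45:2746  46:755  47:2660
  48:2706  49:2136  50:725  51:1514  52:1982  53:1242
Giant step factor: 620^(-54) ≡ 2699 (mod 2909).
Scan 393·2699^i mod 2909 for i = 0, 1, …:
  i=0: 393   i=1: 1831   i=2: 2387
Match at i=2, j=5: x = 2·54 + 5 = 113.

113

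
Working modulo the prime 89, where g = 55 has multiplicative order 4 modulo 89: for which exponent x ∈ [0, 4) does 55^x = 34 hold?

Successive powers of 55 modulo 89:
  55^0=1  55^1=55  55^2=88  55^3=34
So 55^3 ≡ 34 (mod 89), giving x = 3.

3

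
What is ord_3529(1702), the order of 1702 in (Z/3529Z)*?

1764

The order of 1702 must divide p − 1 = 3528 = 2^3 · 3^2 · 7^2.
Divisors: 1, 2, 3, 4, 6, 7, 8, 9, 12, 14, 18, 21, 24, 28, 36, 42, 49, 56, 63, 72, 84, 98, 126, 147, 168, 196, 252, 294, 392, 441, 504, 588, 882, 1176, 1764, 3528.
Check each in increasing order: 1702^1 ≡ 1702;  1702^2 ≡ 3024;  1702^3 ≡ 1566;  1702^4 ≡ 937;  1702^6 ≡ 3230;  1702^7 ≡ 2807;  1702^8 ≡ 2777;  1702^9 ≡ 1123;  1702^12 ≡ 1176;  1702^14 ≡ 2521;  1702^18 ≡ 1276;  1702^21 ≡ 802;  1702^24 ≡ 3137;  1702^28 ≡ 3241;  1702^36 ≡ 1307;  1702^42 ≡ 926;  1702^49 ≡ 1938;  1702^56 ≡ 1777;  1702^63 ≡ 1562;  1702^72 ≡ 213;  1702^84 ≡ 3458;  1702^98 ≡ 988;  1702^126 ≡ 1305;  1702^147 ≡ 2026;  1702^168 ≡ 1512;  1702^196 ≡ 2140;  1702^252 ≡ 2047;  1702^294 ≡ 449;  1702^392 ≡ 2487;  1702^441 ≡ 2721;  1702^504 ≡ 1286;  1702^588 ≡ 448;  1702^882 ≡ 3528;  1702^1176 ≡ 3080;  1702^1764 ≡ 1.
Smallest exponent giving 1 is 1764.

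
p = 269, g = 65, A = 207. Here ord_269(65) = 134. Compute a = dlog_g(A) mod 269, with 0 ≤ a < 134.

129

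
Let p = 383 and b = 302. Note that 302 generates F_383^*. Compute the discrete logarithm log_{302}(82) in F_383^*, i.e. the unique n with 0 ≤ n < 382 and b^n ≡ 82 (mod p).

85

Baby-step giant-step with m = ceil(sqrt(382)) = 20.
Baby table (302^j mod 383 for j=0..19):
  0:1  1:302  2:50  3:163  4:202  5:107  6:142  7:371
  8:206  9:166  10:342  11:257  12:248  13:211  14:144  15:209
  16:306  17:109  18:363  19:88
Giant step factor: 302^(-20) ≡ 18 (mod 383).
Scan 82·18^i mod 383 for i = 0, 1, …:
  i=0: 82   i=1: 327   i=2: 141   i=3: 240
  i=4: 107
Match at i=4, j=5: n = 4·20 + 5 = 85.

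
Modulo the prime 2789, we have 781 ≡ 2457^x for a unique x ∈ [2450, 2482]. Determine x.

2463

Compute 2457^2450 mod 2789 = 1491, then multiply by 2457 repeatedly:
  2457^2450=1491  2457^2451=1430  2457^2452=2159  2457^2453=2774  2457^2454=2191
  2457^2455=517  2457^2456=1274  2457^2457=960  2457^2458=2015  2457^2459=380
  2457^2460=2134  2457^2461=2707  2457^2462=2123  2457^2463=781
Found 781 at exponent 2463.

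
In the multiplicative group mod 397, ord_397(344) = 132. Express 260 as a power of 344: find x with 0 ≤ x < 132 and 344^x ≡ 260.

92

Baby-step giant-step with m = ceil(sqrt(132)) = 12.
Baby table (344^j mod 397 for j=0..11):
  0:1  1:344  2:30  3:395  4:106  5:337  6:4  7:185
  8:120  9:389  10:27  11:157
Giant step factor: 344^(-12) ≡ 273 (mod 397).
Scan 260·273^i mod 397 for i = 0, 1, …:
  i=0: 260   i=1: 314   i=2: 367   i=3: 147
  i=4: 34   i=5: 151   i=6: 332   i=7: 120
Match at i=7, j=8: x = 7·12 + 8 = 92.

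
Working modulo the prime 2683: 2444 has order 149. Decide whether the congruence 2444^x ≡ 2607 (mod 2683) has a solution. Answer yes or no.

2607 ∈ ⟨2444⟩ iff 2607^149 ≡ 1 (mod 2683), since |⟨2444⟩| = 149.
2607^149 mod 2683 = 2551.
Since 2551 ≠ 1, 2607 does not lie in the subgroup.

no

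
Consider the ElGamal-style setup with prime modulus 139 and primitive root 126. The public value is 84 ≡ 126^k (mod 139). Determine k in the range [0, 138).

9

Baby-step giant-step with m = ceil(sqrt(138)) = 12.
Baby table (126^j mod 139 for j=0..11):
  0:1  1:126  2:30  3:27  4:66  5:115  6:34  7:114
  8:47  9:84  10:20  11:18
Giant step factor: 126^(-12) ≡ 79 (mod 139).
Scan 84·79^i mod 139 for i = 0, 1, …:
  i=0: 84
Match at i=0, j=9: k = 0·12 + 9 = 9.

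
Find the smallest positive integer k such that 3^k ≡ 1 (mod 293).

The order of 3 must divide p − 1 = 292 = 2^2 · 73.
Divisors: 1, 2, 4, 73, 146, 292.
Check each in increasing order: 3^1 ≡ 3;  3^2 ≡ 9;  3^4 ≡ 81;  3^73 ≡ 138;  3^146 ≡ 292;  3^292 ≡ 1.
Smallest exponent giving 1 is 292.

292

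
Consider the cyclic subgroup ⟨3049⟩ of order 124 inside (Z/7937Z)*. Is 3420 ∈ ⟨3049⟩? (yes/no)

3420 ∈ ⟨3049⟩ iff 3420^124 ≡ 1 (mod 7937), since |⟨3049⟩| = 124.
3420^124 mod 7937 = 5307.
Since 5307 ≠ 1, 3420 does not lie in the subgroup.

no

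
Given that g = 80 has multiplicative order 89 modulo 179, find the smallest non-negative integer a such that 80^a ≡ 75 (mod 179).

Baby-step giant-step with m = ceil(sqrt(89)) = 10.
Baby table (80^j mod 179 for j=0..9):
  0:1  1:80  2:135  3:60  4:146  5:45  6:20  7:168
  8:15  9:126
Giant step factor: 80^(-10) ≡ 16 (mod 179).
Scan 75·16^i mod 179 for i = 0, 1, …:
  i=0: 75   i=1: 126
Match at i=1, j=9: a = 1·10 + 9 = 19.

19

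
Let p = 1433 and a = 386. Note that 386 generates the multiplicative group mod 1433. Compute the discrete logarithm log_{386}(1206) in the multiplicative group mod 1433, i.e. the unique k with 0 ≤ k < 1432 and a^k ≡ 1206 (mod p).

824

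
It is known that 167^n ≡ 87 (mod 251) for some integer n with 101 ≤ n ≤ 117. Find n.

Compute 167^101 mod 251 = 46, then multiply by 167 repeatedly:
  167^101=46  167^102=152  167^103=33  167^104=240  167^105=171
  167^106=194  167^107=19  167^108=161  167^109=30  167^110=241
  167^111=87
Found 87 at exponent 111.

111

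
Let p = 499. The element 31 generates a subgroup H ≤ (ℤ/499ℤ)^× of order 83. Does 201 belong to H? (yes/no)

201 ∈ ⟨31⟩ iff 201^83 ≡ 1 (mod 499), since |⟨31⟩| = 83.
201^83 mod 499 = 498.
Since 498 ≠ 1, 201 does not lie in the subgroup.

no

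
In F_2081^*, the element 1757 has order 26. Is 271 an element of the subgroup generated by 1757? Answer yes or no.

no

271 ∈ ⟨1757⟩ iff 271^26 ≡ 1 (mod 2081), since |⟨1757⟩| = 26.
271^26 mod 2081 = 121.
Since 121 ≠ 1, 271 does not lie in the subgroup.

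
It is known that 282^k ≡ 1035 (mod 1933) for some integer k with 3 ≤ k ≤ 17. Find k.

Compute 282^3 mod 1933 = 1035, then multiply by 282 repeatedly:
  282^3=1035
Found 1035 at exponent 3.

3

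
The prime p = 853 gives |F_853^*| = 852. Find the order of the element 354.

284

The order of 354 must divide p − 1 = 852 = 2^2 · 3 · 71.
Divisors: 1, 2, 3, 4, 6, 12, 71, 142, 213, 284, 426, 852.
Check each in increasing order: 354^1 ≡ 354;  354^2 ≡ 778;  354^3 ≡ 746;  354^4 ≡ 507;  354^6 ≡ 360;  354^12 ≡ 797;  354^71 ≡ 333;  354^142 ≡ 852;  354^213 ≡ 520;  354^284 ≡ 1.
Smallest exponent giving 1 is 284.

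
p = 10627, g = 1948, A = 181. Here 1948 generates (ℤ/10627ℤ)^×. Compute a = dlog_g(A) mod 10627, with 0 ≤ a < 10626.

Baby-step giant-step with m = ceil(sqrt(10626)) = 104.
Baby table (1948^j mod 10627 for j=0..103):
  0:1  1:1948  2:865  3:5954  4:4335  5:6742  6:9071  7:8234
  8:3689  9:2320  10:2885  11:8924  12:8807  13:4058  14:9123  15:3260
  16:6161  17:3745  18:5138  19:8817  20:2284  21:7146  22:9665  23:7003
  24:7403  25:205  26:6141  27:7293  28:9092  29:6634  30:600  31:10457
  32:8904  33:1728  34:8012  35:6940  36:1576  37:9472  38:2984  39:10490
  40:9426  41:9019  42:2581  43:1217  44:895  45:632  46:9031  47:4703
  48:970  49:8581  50:10144  51:4919  52:7285  53:4135  54:10341  55:6103
  56:7658  57:8103  58:3549  59:5902  60:9309  61:4270  62:7646  63:5981
  64:3796  65:8843  66:10424  67:8382  68:5064  69:2816  70:2036  71:2257
  72:7685  73:7564  74:5650  75:7255  76:9457  77:5645  78:8142  79:5132
  80:7756  81:7721  82:3303  83:4909  84:9059  85:6112  86:3936  87:5261
  88:4000  89:2409  90:6225  91:893  92:7363  93:7301  94:3422  95:2927
  96:5724  97:2629  98:9705  99:10534  100:10122  101:4571  102:9509  103:671
Giant step factor: 1948^(-104) ≡ 8992 (mod 10627).
Scan 181·8992^i mod 10627 for i = 0, 1, …:
  i=0: 181   i=1: 1621   i=2: 6415   i=3: 324
  i=4: 1610   i=5: 3146   i=6: 10385   i=7: 2471
  i=8: 8802   i=9: 8315   i=10: 7535   i=11: 7595
  i=12: 5138
Match at i=12, j=18: a = 12·104 + 18 = 1266.

1266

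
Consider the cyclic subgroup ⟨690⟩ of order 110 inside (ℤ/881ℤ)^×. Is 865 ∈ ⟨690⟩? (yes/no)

865 ∈ ⟨690⟩ iff 865^110 ≡ 1 (mod 881), since |⟨690⟩| = 110.
865^110 mod 881 = 1.
Since 1 = 1, 865 lies in the subgroup.

yes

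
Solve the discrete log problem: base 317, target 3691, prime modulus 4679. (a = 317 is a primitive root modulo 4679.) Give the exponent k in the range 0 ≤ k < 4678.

Baby-step giant-step with m = ceil(sqrt(4678)) = 69.
Baby table (317^j mod 4679 for j=0..68):
  0:1  1:317  2:2230  3:381  4:3802  5:2731  6:112  7:2751
  8:1773  9:561  10:35  11:1737  12:3186  13:3977  14:2058  15:2005
  16:3920  17:2705  18:1228  19:919  20:1225  21:4647  22:3893  23:3504
  24:1845  25:4669  26:1509  27:1095  28:869  29:4091  30:764  31:3559
  32:564  33:986  34:3748  35:4329  36:1346  37:893  38:2341  39:2815
  40:3345  41:2911  42:1024  43:1757  44:168  45:1787  46:320  47:3181
  48:2392  49:266  50:100  51:3626  52:3087  53:668  54:1201  55:1718
  56:1842  57:3718  58:4177  59:4631  60:3500  61:577  62:428  63:4664
  64:4603  65:3982  66:3643  67:3797  68:1146
Giant step factor: 317^(-69) ≡ 4342 (mod 4679).
Scan 3691·4342^i mod 4679 for i = 0, 1, …:
  i=0: 3691   i=1: 747   i=2: 927   i=3: 1094
  i=4: 963   i=5: 2999   i=6: 1
Match at i=6, j=0: k = 6·69 + 0 = 414.

414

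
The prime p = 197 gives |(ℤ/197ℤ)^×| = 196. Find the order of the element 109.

The order of 109 must divide p − 1 = 196 = 2^2 · 7^2.
Divisors: 1, 2, 4, 7, 14, 28, 49, 98, 196.
Check each in increasing order: 109^1 ≡ 109;  109^2 ≡ 61;  109^4 ≡ 175;  109^7 ≡ 93;  109^14 ≡ 178;  109^28 ≡ 164;  109^49 ≡ 196;  109^98 ≡ 1.
Smallest exponent giving 1 is 98.

98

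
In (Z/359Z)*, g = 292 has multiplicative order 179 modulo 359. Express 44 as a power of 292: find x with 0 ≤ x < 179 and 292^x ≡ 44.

107

Baby-step giant-step with m = ceil(sqrt(179)) = 14.
Baby table (292^j mod 359 for j=0..13):
  0:1  1:292  2:181  3:79  4:92  5:298  6:138  7:88
  8:207  9:132  10:131  11:198  12:17  13:297
Giant step factor: 292^(-14) ≡ 352 (mod 359).
Scan 44·352^i mod 359 for i = 0, 1, …:
  i=0: 44   i=1: 51   i=2: 2   i=3: 345
  i=4: 98   i=5: 32   i=6: 135   i=7: 132
Match at i=7, j=9: x = 7·14 + 9 = 107.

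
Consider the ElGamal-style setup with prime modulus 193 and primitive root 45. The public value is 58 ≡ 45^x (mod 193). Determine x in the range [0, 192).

Baby-step giant-step with m = ceil(sqrt(192)) = 14.
Baby table (45^j mod 193 for j=0..13):
  0:1  1:45  2:95  3:29  4:147  5:53  6:69  7:17
  8:186  9:71  10:107  11:183  12:129  13:15
Giant step factor: 45^(-14) ≡ 191 (mod 193).
Scan 58·191^i mod 193 for i = 0, 1, …:
  i=0: 58   i=1: 77   i=2: 39   i=3: 115
  i=4: 156   i=5: 74   i=6: 45
Match at i=6, j=1: x = 6·14 + 1 = 85.

85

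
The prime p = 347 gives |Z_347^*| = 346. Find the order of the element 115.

173

The order of 115 must divide p − 1 = 346 = 2 · 173.
Divisors: 1, 2, 173, 346.
Check each in increasing order: 115^1 ≡ 115;  115^2 ≡ 39;  115^173 ≡ 1.
Smallest exponent giving 1 is 173.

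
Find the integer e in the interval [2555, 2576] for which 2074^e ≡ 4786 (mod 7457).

2574

Compute 2074^2555 mod 7457 = 1165, then multiply by 2074 repeatedly:
  2074^2555=1165  2074^2556=142  2074^2557=3685  2074^2558=6722  2074^2559=4295
  2074^2560=4172  2074^2561=2608  2074^2562=2667  2074^2563=5721  2074^2564=1267
  2074^2565=2894  2074^2566=6728  2074^2567=1825  2074^2568=4351  2074^2569=1004
  2074^2570=1793  2074^2571=5096  2074^2572=2535  2074^2573=405  2074^2574=4786
Found 4786 at exponent 2574.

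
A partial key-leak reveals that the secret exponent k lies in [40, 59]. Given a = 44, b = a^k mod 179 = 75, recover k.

Compute 44^40 mod 179 = 27, then multiply by 44 repeatedly:
  44^40=27  44^41=114  44^42=4  44^43=176  44^44=47
  44^45=99  44^46=60  44^47=134  44^48=168  44^49=53
  44^50=5  44^51=41  44^52=14  44^53=79  44^54=75
Found 75 at exponent 54.

54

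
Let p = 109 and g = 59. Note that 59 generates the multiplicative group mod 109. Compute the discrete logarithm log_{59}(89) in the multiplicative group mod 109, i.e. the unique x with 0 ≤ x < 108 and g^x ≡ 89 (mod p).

104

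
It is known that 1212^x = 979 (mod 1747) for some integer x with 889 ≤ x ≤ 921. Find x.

Compute 1212^889 mod 1747 = 683, then multiply by 1212 repeatedly:
  1212^889=683  1212^890=1465  1212^891=628  1212^892=1191  1212^893=470
  1212^894=118  1212^895=1509  1212^896=1546  1212^897=968  1212^898=979
Found 979 at exponent 898.

898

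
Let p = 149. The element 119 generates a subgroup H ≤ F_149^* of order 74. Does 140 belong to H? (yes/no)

yes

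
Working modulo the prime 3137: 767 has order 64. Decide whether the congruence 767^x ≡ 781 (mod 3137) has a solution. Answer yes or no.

no

781 ∈ ⟨767⟩ iff 781^64 ≡ 1 (mod 3137), since |⟨767⟩| = 64.
781^64 mod 3137 = 2996.
Since 2996 ≠ 1, 781 does not lie in the subgroup.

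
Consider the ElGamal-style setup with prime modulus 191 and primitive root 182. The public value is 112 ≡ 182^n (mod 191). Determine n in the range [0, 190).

Baby-step giant-step with m = ceil(sqrt(190)) = 14.
Baby table (182^j mod 191 for j=0..13):
  0:1  1:182  2:81  3:35  4:67  5:161  6:79  7:53
  8:96  9:91  10:136  11:113  12:129  13:176
Giant step factor: 182^(-14) ≡ 133 (mod 191).
Scan 112·133^i mod 191 for i = 0, 1, …:
  i=0: 112   i=1: 189   i=2: 116   i=3: 148
  i=4: 11   i=5: 126   i=6: 141   i=7: 35
Match at i=7, j=3: n = 7·14 + 3 = 101.

101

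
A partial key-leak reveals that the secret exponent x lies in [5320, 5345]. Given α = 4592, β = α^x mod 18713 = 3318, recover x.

5338

Compute 4592^5320 mod 18713 = 16408, then multiply by 4592 repeatedly:
  4592^5320=16408  4592^5321=6998  4592^5322=4595  4592^5323=10689  4592^5324=18402
  4592^5325=12789  4592^5326=5694  4592^5327=4787  4592^5328=12842  4592^5329=5801
  4592^5330=9593  4592^5331=654  4592^5332=9088  4592^5333=2106  4592^5334=14844
  4592^5335=10902  4592^5336=4709  4592^5337=10213  4592^5338=3318
Found 3318 at exponent 5338.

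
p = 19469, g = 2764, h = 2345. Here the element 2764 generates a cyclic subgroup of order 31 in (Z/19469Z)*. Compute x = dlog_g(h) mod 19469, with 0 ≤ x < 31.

Successive powers of 2764 modulo 19469:
  2764^0=1  2764^1=2764  2764^2=7848  2764^3=3406  2764^4=10657  2764^5=18820
  2764^6=16781  2764^7=7526  2764^8=8972  2764^9=14571  2764^10=12352  2764^11=11771
  2764^12=2345
So 2764^12 ≡ 2345 (mod 19469), giving x = 12.

12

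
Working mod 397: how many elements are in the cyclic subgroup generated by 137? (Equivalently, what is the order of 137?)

66

The order of 137 must divide p − 1 = 396 = 2^2 · 3^2 · 11.
Divisors: 1, 2, 3, 4, 6, 9, 11, 12, 18, 22, 33, 36, 44, 66, 99, 132, 198, 396.
Check each in increasing order: 137^1 ≡ 137;  137^2 ≡ 110;  137^3 ≡ 381;  137^4 ≡ 190;  137^6 ≡ 256;  137^9 ≡ 271;  137^11 ≡ 35;  137^12 ≡ 31;  137^18 ≡ 393;  137^22 ≡ 34;  137^33 ≡ 396;  137^36 ≡ 16;  137^44 ≡ 362;  137^66 ≡ 1.
Smallest exponent giving 1 is 66.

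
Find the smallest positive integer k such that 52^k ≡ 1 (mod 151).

150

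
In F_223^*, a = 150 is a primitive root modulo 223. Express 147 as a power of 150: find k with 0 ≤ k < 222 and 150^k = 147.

Successive powers of 150 modulo 223:
  150^0=1  150^1=150  150^2=200  150^3=118  150^4=83  150^5=185
  150^6=98  150^7=205  150^8=199  150^9=191  150^10=106  150^11=67
  150^12=15  150^13=20  150^14=101  150^15=209  150^16=130  150^17=99
  150^18=132  150^19=176  150^20=86  150^21=189  150^22=29  150^23=113
  150^24=2  150^25=77  150^26=177  150^27=13  150^28=166  150^29=147
So 150^29 ≡ 147 (mod 223), giving k = 29.

29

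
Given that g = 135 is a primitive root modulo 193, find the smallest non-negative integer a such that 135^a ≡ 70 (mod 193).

Baby-step giant-step with m = ceil(sqrt(192)) = 14.
Baby table (135^j mod 193 for j=0..13):
  0:1  1:135  2:83  3:11  4:134  5:141  6:121  7:123
  8:7  9:173  10:2  11:77  12:166  13:22
Giant step factor: 135^(-14) ≡ 175 (mod 193).
Scan 70·175^i mod 193 for i = 0, 1, …:
  i=0: 70   i=1: 91   i=2: 99   i=3: 148
  i=4: 38   i=5: 88   i=6: 153   i=7: 141
Match at i=7, j=5: a = 7·14 + 5 = 103.

103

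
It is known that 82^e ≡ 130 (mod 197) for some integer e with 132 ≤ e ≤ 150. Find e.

Compute 82^132 mod 197 = 28, then multiply by 82 repeatedly:
  82^132=28  82^133=129  82^134=137  82^135=5  82^136=16
  82^137=130
Found 130 at exponent 137.

137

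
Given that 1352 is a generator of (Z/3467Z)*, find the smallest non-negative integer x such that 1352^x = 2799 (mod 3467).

2710

Baby-step giant-step with m = ceil(sqrt(3466)) = 59.
Baby table (1352^j mod 3467 for j=0..58):
  0:1  1:1352  2:795  3:70  4:1031  5:178  6:1433  7:2830
  8:2059  9:3234  10:481  11:1983  12:1025  13:2467  14:130  15:2410
  16:2807  17:2166  18:2284  19:2338  20:2539  21:398  22:711  23:913
  24:124  25:1232  26:1504  27:1746  28:3032  29:1270  30:875  31:753
  32:2225  33:2311  34:705  35:3202  36:2288  37:812  38:2252  39:678
  40:1368  41:1625  42:2389  43:2151  44:2806  45:814  46:1489  47:2268
  48:1508  49:220  50:2745  51:1550  52:1532  53:1465  54:1023  55:3230
  56:2007  57:2270  58:745
Giant step factor: 1352^(-59) ≡ 1201 (mod 3467).
Scan 2799·1201^i mod 3467 for i = 0, 1, …:
  i=0: 2799   i=1: 2076   i=2: 503   i=3: 845
  i=4: 2481   i=5: 1528   i=6: 1085   i=7: 2960
  i=8: 1285   i=9: 470     …   i=44: 938
  i=45: 3230
Match at i=45, j=55: x = 45·59 + 55 = 2710.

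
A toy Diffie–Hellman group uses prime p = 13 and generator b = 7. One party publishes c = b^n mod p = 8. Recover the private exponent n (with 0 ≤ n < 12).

Successive powers of 7 modulo 13:
  7^0=1  7^1=7  7^2=10  7^3=5  7^4=9  7^5=11
  7^6=12  7^7=6  7^8=3  7^9=8
So 7^9 ≡ 8 (mod 13), giving n = 9.

9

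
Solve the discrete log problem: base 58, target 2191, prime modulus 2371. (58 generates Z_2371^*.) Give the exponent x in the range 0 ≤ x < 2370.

Baby-step giant-step with m = ceil(sqrt(2370)) = 49.
Baby table (58^j mod 2371 for j=0..48):
  0:1  1:58  2:993  3:690  4:2084  5:2322  6:1900  7:1134
  8:1755  9:2208  10:30  11:1740  12:1338  13:1732  14:874  15:901
  16:96  17:826  18:488  19:2223  20:900  21:38  22:2204  23:2169
  24:139  25:949  26:509  27:1070  28:414  29:302  30:919  31:1140
  32:2103  33:1053  34:1799  35:18  36:1044  37:1277  38:565  39:1947
  40:1489  41:1006  42:1444  43:767  44:1808  45:540  46:497  47:374
  48:353
Giant step factor: 58^(-49) ≡ 688 (mod 2371).
Scan 2191·688^i mod 2371 for i = 0, 1, …:
  i=0: 2191   i=1: 1823   i=2: 2336   i=3: 2001
  i=4: 1508   i=5: 1377   i=6: 1347   i=7: 2046
  i=8: 1645   i=9: 793     …   i=18: 2289
  i=19: 488
Match at i=19, j=18: x = 19·49 + 18 = 949.

949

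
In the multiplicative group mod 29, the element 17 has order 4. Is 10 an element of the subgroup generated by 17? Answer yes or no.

no

10 ∈ ⟨17⟩ iff 10^4 ≡ 1 (mod 29), since |⟨17⟩| = 4.
10^4 mod 29 = 24.
Since 24 ≠ 1, 10 does not lie in the subgroup.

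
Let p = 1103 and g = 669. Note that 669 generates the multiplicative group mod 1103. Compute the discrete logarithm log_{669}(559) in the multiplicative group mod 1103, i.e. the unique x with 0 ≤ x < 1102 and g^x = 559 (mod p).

85

Baby-step giant-step with m = ceil(sqrt(1102)) = 34.
Baby table (669^j mod 1103 for j=0..33):
  0:1  1:669  2:846  3:135  4:972  5:601  6:577  7:1066
  8:616  9:685  10:520  11:435  12:926  13:711  14:266  15:371
  16:24  17:614  18:450  19:1034  20:165  21:85  22:612  23:215
  24:445  25:998  26:347  27:513  28:164  29:519  30:869  31:80
  32:576  33:397
Giant step factor: 669^(-34) ≡ 657 (mod 1103).
Scan 559·657^i mod 1103 for i = 0, 1, …:
  i=0: 559   i=1: 1067   i=2: 614
Match at i=2, j=17: x = 2·34 + 17 = 85.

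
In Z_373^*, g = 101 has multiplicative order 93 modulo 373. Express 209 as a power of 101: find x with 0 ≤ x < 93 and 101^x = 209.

35

Baby-step giant-step with m = ceil(sqrt(93)) = 10.
Baby table (101^j mod 373 for j=0..9):
  0:1  1:101  2:130  3:75  4:115  5:52  6:30  7:46
  8:170  9:12
Giant step factor: 101^(-10) ≡ 369 (mod 373).
Scan 209·369^i mod 373 for i = 0, 1, …:
  i=0: 209   i=1: 283   i=2: 360   i=3: 52
Match at i=3, j=5: x = 3·10 + 5 = 35.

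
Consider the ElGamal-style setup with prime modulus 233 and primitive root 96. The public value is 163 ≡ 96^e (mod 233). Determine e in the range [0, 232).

71

Baby-step giant-step with m = ceil(sqrt(232)) = 16.
Baby table (96^j mod 233 for j=0..15):
  0:1  1:96  2:129  3:35  4:98  5:88  6:60  7:168
  8:51  9:3  10:55  11:154  12:105  13:61  14:31  15:180
Giant step factor: 96^(-16) ≡ 92 (mod 233).
Scan 163·92^i mod 233 for i = 0, 1, …:
  i=0: 163   i=1: 84   i=2: 39   i=3: 93
  i=4: 168
Match at i=4, j=7: e = 4·16 + 7 = 71.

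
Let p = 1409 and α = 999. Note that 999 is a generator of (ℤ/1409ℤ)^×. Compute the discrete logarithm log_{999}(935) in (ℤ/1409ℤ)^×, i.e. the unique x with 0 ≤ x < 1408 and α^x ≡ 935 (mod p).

Baby-step giant-step with m = ceil(sqrt(1408)) = 38.
Baby table (999^j mod 1409 for j=0..37):
  0:1  1:999  2:429  3:235  4:871  5:776  6:274  7:380
  8:599  9:985  10:533  11:1274  12:399  13:1263  14:682  15:771
  16:915  17:1053  18:833  19:857  20:880  21:1313  22:1317  23:1086
  24:1393  25:924  26:181  27:467  28:154  29:265  30:1252  31:965
  32:279  33:1148  34:1335  35:751  36:661  37:927
Giant step factor: 999^(-38) ≡ 591 (mod 1409).
Scan 935·591^i mod 1409 for i = 0, 1, …:
  i=0: 935   i=1: 257   i=2: 1124   i=3: 645
  i=4: 765   i=5: 1235   i=6: 23   i=7: 912
  i=8: 754   i=9: 370     …   i=33: 859
  i=34: 429
Match at i=34, j=2: x = 34·38 + 2 = 1294.

1294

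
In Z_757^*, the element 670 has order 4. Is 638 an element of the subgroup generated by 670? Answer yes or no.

no

638 ∈ ⟨670⟩ iff 638^4 ≡ 1 (mod 757), since |⟨670⟩| = 4.
638^4 mod 757 = 79.
Since 79 ≠ 1, 638 does not lie in the subgroup.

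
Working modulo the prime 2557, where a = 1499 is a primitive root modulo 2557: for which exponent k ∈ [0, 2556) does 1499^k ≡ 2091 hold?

2468

Baby-step giant-step with m = ceil(sqrt(2556)) = 51.
Baby table (1499^j mod 2557 for j=0..50):
  0:1  1:1499  2:1955  3:223  4:1867  5:1275  6:1146  7:2107
  8:498  9:2415  10:1930  11:1103  12:1575  13:814  14:497  15:916
  16:2532  17:880  18:2265  19:2096  20:1908  21:1366  22:2034  23:1022
  24:335  25:993  26:333  27:552  28:1537  29:106  30:360  31:113
  32:625  33:1013  34:2186  35:1297  36:883  37:1648  38:290  39:20
  40:1853  41:745  42:1903  43:1542  44:2487  45:2464  46:1228  47:2289
  48:2274  49:245  50:1604
Giant step factor: 1499^(-51) ≡ 1689 (mod 2557).
Scan 2091·1689^i mod 2557 for i = 0, 1, …:
  i=0: 2091   i=1: 482   i=2: 972   i=3: 114
  i=4: 771   i=5: 706   i=6: 872   i=7: 2533
  i=8: 376   i=9: 928     …   i=47: 2272
  i=48: 1908
Match at i=48, j=20: k = 48·51 + 20 = 2468.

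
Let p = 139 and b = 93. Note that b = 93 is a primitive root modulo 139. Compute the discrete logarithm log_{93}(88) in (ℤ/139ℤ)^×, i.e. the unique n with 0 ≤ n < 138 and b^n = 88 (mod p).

25

Successive powers of 93 modulo 139:
  93^0=1  93^1=93  93^2=31  93^3=103  93^4=127  93^5=135
  93^6=45  93^7=15  93^8=5  93^9=48  93^10=16  93^11=98
  93^12=79  93^13=119  93^14=86  93^15=75  93^16=25  93^17=101
  93^18=80  93^19=73  93^20=117  93^21=39  93^22=13  93^23=97
  93^24=125  93^25=88
So 93^25 ≡ 88 (mod 139), giving n = 25.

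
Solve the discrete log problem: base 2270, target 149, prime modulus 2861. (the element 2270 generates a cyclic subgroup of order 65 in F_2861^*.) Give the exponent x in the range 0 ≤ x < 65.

39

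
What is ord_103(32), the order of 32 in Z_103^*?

The order of 32 must divide p − 1 = 102 = 2 · 3 · 17.
Divisors: 1, 2, 3, 6, 17, 34, 51, 102.
Check each in increasing order: 32^1 ≡ 32;  32^2 ≡ 97;  32^3 ≡ 14;  32^6 ≡ 93;  32^17 ≡ 46;  32^34 ≡ 56;  32^51 ≡ 1.
Smallest exponent giving 1 is 51.

51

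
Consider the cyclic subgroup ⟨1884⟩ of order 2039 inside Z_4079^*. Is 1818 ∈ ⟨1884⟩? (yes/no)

no

1818 ∈ ⟨1884⟩ iff 1818^2039 ≡ 1 (mod 4079), since |⟨1884⟩| = 2039.
1818^2039 mod 4079 = 4078.
Since 4078 ≠ 1, 1818 does not lie in the subgroup.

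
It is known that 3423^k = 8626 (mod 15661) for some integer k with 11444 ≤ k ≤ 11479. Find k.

11465

Compute 3423^11444 mod 15661 = 12733, then multiply by 3423 repeatedly:
  3423^11444=12733  3423^11445=496  3423^11446=6420  3423^11447=3277  3423^11448=3895
  3423^11449=5074  3423^11450=253  3423^11451=4664  3423^11452=6313  3423^11453=12880
  3423^11454=2525  3423^11455=13864  3423^11456=3642  3423^11457=410  3423^11458=9601
  3423^11459=7445  3423^11460=3788  3423^11461=14677  3423^11462=14544  3423^11463=13454
  3423^11464=9702  3423^11465=8626
Found 8626 at exponent 11465.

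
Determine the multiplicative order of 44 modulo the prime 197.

The order of 44 must divide p − 1 = 196 = 2^2 · 7^2.
Divisors: 1, 2, 4, 7, 14, 28, 49, 98, 196.
Check each in increasing order: 44^1 ≡ 44;  44^2 ≡ 163;  44^4 ≡ 171;  44^7 ≡ 87;  44^14 ≡ 83;  44^28 ≡ 191;  44^49 ≡ 14;  44^98 ≡ 196;  44^196 ≡ 1.
Smallest exponent giving 1 is 196.

196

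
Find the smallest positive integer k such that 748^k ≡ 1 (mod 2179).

33

The order of 748 must divide p − 1 = 2178 = 2 · 3^2 · 11^2.
Divisors: 1, 2, 3, 6, 9, 11, 18, 22, 33, 66, 99, 121, 198, 242, 363, 726, 1089, 2178.
Check each in increasing order: 748^1 ≡ 748;  748^2 ≡ 1680;  748^3 ≡ 1536;  748^6 ≡ 1618;  748^9 ≡ 1188;  748^11 ≡ 2055;  748^18 ≡ 1531;  748^22 ≡ 123;  748^33 ≡ 1.
Smallest exponent giving 1 is 33.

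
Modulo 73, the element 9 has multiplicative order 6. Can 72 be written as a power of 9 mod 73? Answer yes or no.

yes

⟨9⟩ has order 6; its elements mod 73 are {1, 8, 9, 64, 65, 72}.
72 is in this set.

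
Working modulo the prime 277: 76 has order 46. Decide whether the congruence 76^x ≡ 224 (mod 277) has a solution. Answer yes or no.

no

224 ∈ ⟨76⟩ iff 224^46 ≡ 1 (mod 277), since |⟨76⟩| = 46.
224^46 mod 277 = 117.
Since 117 ≠ 1, 224 does not lie in the subgroup.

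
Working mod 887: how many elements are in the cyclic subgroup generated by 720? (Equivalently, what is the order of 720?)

The order of 720 must divide p − 1 = 886 = 2 · 443.
Divisors: 1, 2, 443, 886.
Check each in increasing order: 720^1 ≡ 720;  720^2 ≡ 392;  720^443 ≡ 886;  720^886 ≡ 1.
Smallest exponent giving 1 is 886.

886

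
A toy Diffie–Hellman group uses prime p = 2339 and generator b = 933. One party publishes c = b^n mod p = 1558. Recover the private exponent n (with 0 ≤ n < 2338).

Baby-step giant-step with m = ceil(sqrt(2338)) = 49.
Baby table (933^j mod 2339 for j=0..48):
  0:1  1:933  2:381  3:2284  4:143  5:96  6:686  7:1491
  8:1737  9:2033  10:2199  11:364  12:457  13:683  14:1031  15:594
  16:2198  17:1770  18:76  19:738  20:888  21:498  22:1512  23:279
  24:678  25:1044  26:1028  27:134  28:1055  29:1935  30:1986  31:450
  32:1169  33:703  34:979  35:1197  36:1098  37:2291  38:1996  39:424
  40:301  41:153  42:70  43:2157  44:941  45:828  46:654  47:2042
  48:1240
Giant step factor: 933^(-49) ≡ 37 (mod 2339).
Scan 1558·37^i mod 2339 for i = 0, 1, …:
  i=0: 1558   i=1: 1510   i=2: 2073   i=3: 1853
  i=4: 730   i=5: 1281   i=6: 617   i=7: 1778
  i=8: 294   i=9: 1522     …   i=42: 1970
  i=43: 381
Match at i=43, j=2: n = 43·49 + 2 = 2109.

2109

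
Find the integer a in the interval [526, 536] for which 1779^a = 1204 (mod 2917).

531

Compute 1779^526 mod 2917 = 2413, then multiply by 1779 repeatedly:
  1779^526=2413  1779^527=1820  1779^528=2827  1779^529=325  1779^530=609
  1779^531=1204
Found 1204 at exponent 531.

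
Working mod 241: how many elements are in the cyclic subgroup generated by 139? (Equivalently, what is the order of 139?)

The order of 139 must divide p − 1 = 240 = 2^4 · 3 · 5.
Divisors: 1, 2, 3, 4, 5, 6, 8, 10, 12, 15, 16, 20, 24, 30, 40, 48, 60, 80, 120, 240.
Check each in increasing order: 139^1 ≡ 139;  139^2 ≡ 41;  139^3 ≡ 156;  139^4 ≡ 235;  139^5 ≡ 130;  139^6 ≡ 236;  139^8 ≡ 36;  139^10 ≡ 30;  139^12 ≡ 25;  139^15 ≡ 44;  139^16 ≡ 91;  139^20 ≡ 177;  139^24 ≡ 143;  139^30 ≡ 8;  139^40 ≡ 240;  139^48 ≡ 205;  139^60 ≡ 64;  139^80 ≡ 1.
Smallest exponent giving 1 is 80.

80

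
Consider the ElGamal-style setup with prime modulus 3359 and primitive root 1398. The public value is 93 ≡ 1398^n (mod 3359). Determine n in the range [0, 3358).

2180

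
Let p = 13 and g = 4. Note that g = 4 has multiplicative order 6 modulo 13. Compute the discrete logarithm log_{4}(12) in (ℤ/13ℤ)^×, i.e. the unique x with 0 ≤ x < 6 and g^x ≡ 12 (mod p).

3

Successive powers of 4 modulo 13:
  4^0=1  4^1=4  4^2=3  4^3=12
So 4^3 ≡ 12 (mod 13), giving x = 3.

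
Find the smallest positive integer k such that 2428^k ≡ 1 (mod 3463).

3462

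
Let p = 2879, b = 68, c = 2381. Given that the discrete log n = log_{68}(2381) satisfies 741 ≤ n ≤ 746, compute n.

Compute 68^741 mod 2879 = 533, then multiply by 68 repeatedly:
  68^741=533  68^742=1696  68^743=168  68^744=2787  68^745=2381
Found 2381 at exponent 745.

745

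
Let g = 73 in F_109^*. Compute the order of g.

27

The order of 73 must divide p − 1 = 108 = 2^2 · 3^3.
Divisors: 1, 2, 3, 4, 6, 9, 12, 18, 27, 36, 54, 108.
Check each in increasing order: 73^1 ≡ 73;  73^2 ≡ 97;  73^3 ≡ 105;  73^4 ≡ 35;  73^6 ≡ 16;  73^9 ≡ 45;  73^12 ≡ 38;  73^18 ≡ 63;  73^27 ≡ 1.
Smallest exponent giving 1 is 27.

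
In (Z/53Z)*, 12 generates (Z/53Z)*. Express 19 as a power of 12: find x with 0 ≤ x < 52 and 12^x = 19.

43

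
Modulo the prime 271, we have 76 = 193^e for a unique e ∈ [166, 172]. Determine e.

167

Compute 193^166 mod 271 = 138, then multiply by 193 repeatedly:
  193^166=138  193^167=76
Found 76 at exponent 167.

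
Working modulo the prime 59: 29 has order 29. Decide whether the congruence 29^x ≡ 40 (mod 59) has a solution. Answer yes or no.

40 ∈ ⟨29⟩ iff 40^29 ≡ 1 (mod 59), since |⟨29⟩| = 29.
40^29 mod 59 = 58.
Since 58 ≠ 1, 40 does not lie in the subgroup.

no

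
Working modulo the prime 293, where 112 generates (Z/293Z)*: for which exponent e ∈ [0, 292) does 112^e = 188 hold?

57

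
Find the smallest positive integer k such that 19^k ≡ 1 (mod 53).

52

The order of 19 must divide p − 1 = 52 = 2^2 · 13.
Divisors: 1, 2, 4, 13, 26, 52.
Check each in increasing order: 19^1 ≡ 19;  19^2 ≡ 43;  19^4 ≡ 47;  19^13 ≡ 30;  19^26 ≡ 52;  19^52 ≡ 1.
Smallest exponent giving 1 is 52.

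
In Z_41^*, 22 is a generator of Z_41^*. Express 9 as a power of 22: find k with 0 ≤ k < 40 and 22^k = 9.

30

Successive powers of 22 modulo 41:
  22^0=1  22^1=22  22^2=33  22^3=29  22^4=23  22^5=14
  22^6=21  22^7=11  22^8=37  22^9=35  22^10=32  22^11=7
  22^12=31  22^13=26  22^14=39  22^15=38  22^16=16  22^17=24
  22^18=36  22^19=13  22^20=40  22^21=19  22^22=8  22^23=12
  22^24=18  22^25=27  22^26=20  22^27=30  22^28=4  22^29=6
  22^30=9
So 22^30 ≡ 9 (mod 41), giving k = 30.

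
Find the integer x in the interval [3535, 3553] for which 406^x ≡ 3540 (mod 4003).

Compute 406^3535 mod 4003 = 2965, then multiply by 406 repeatedly:
  406^3535=2965  406^3536=2890  406^3537=461  406^3538=3028  406^3539=447
  406^3540=1347  406^3541=2474  406^3542=3694  406^3543=2642  406^3544=3851
  406^3545=2336  406^3546=3708  406^3547=320  406^3548=1824  406^3549=3992
  406^3550=3540
Found 3540 at exponent 3550.

3550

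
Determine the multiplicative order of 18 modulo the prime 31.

15

The order of 18 must divide p − 1 = 30 = 2 · 3 · 5.
Divisors: 1, 2, 3, 5, 6, 10, 15, 30.
Check each in increasing order: 18^1 ≡ 18;  18^2 ≡ 14;  18^3 ≡ 4;  18^5 ≡ 25;  18^6 ≡ 16;  18^10 ≡ 5;  18^15 ≡ 1.
Smallest exponent giving 1 is 15.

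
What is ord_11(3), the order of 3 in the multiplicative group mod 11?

5

The order of 3 must divide p − 1 = 10 = 2 · 5.
Divisors: 1, 2, 5, 10.
Check each in increasing order: 3^1 ≡ 3;  3^2 ≡ 9;  3^5 ≡ 1.
Smallest exponent giving 1 is 5.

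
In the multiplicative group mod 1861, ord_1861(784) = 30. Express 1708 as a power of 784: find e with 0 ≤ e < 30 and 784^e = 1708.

Successive powers of 784 modulo 1861:
  784^0=1  784^1=784  784^2=526  784^3=1103  784^4=1248  784^5=1407
  784^6=1376  784^7=1265  784^8=1708
So 784^8 ≡ 1708 (mod 1861), giving e = 8.

8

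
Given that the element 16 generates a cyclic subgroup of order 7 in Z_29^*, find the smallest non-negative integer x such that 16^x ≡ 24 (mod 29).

2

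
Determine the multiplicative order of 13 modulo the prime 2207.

The order of 13 must divide p − 1 = 2206 = 2 · 1103.
Divisors: 1, 2, 1103, 2206.
Check each in increasing order: 13^1 ≡ 13;  13^2 ≡ 169;  13^1103 ≡ 1.
Smallest exponent giving 1 is 1103.

1103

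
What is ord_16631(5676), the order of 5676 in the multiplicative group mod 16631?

8315

The order of 5676 must divide p − 1 = 16630 = 2 · 5 · 1663.
Divisors: 1, 2, 5, 10, 1663, 3326, 8315, 16630.
Check each in increasing order: 5676^1 ≡ 5676;  5676^2 ≡ 2729;  5676^5 ≡ 13807;  5676^10 ≡ 8727;  5676^1663 ≡ 10661;  5676^3326 ≡ 667;  5676^8315 ≡ 1.
Smallest exponent giving 1 is 8315.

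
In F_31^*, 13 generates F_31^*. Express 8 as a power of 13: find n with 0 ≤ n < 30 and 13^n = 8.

12

Successive powers of 13 modulo 31:
  13^0=1  13^1=13  13^2=14  13^3=27  13^4=10  13^5=6
  13^6=16  13^7=22  13^8=7  13^9=29  13^10=5  13^11=3
  13^12=8
So 13^12 ≡ 8 (mod 31), giving n = 12.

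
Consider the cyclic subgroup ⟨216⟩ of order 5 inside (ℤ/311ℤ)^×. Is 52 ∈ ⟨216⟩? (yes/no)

yes

⟨216⟩ has order 5; its elements mod 311 are {1, 6, 36, 52, 216}.
52 is in this set.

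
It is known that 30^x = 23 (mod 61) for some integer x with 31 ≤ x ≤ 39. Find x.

33

Compute 30^31 mod 61 = 31, then multiply by 30 repeatedly:
  30^31=31  30^32=15  30^33=23
Found 23 at exponent 33.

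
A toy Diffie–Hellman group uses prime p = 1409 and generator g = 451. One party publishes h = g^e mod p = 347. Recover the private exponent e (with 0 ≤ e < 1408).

865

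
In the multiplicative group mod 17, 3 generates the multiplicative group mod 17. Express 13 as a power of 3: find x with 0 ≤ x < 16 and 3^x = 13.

Successive powers of 3 modulo 17:
  3^0=1  3^1=3  3^2=9  3^3=10  3^4=13
So 3^4 ≡ 13 (mod 17), giving x = 4.

4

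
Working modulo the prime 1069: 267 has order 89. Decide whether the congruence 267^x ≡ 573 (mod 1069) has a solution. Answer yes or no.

573 ∈ ⟨267⟩ iff 573^89 ≡ 1 (mod 1069), since |⟨267⟩| = 89.
573^89 mod 1069 = 249.
Since 249 ≠ 1, 573 does not lie in the subgroup.

no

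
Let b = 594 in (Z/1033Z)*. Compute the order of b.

The order of 594 must divide p − 1 = 1032 = 2^3 · 3 · 43.
Divisors: 1, 2, 3, 4, 6, 8, 12, 24, 43, 86, 129, 172, 258, 344, 516, 1032.
Check each in increasing order: 594^1 ≡ 594;  594^2 ≡ 583;  594^3 ≡ 247;  594^4 ≡ 32;  594^6 ≡ 62;  594^8 ≡ 1024;  594^12 ≡ 745;  594^24 ≡ 304;  594^43 ≡ 857;  594^86 ≡ 1019;  594^129 ≡ 398;  594^172 ≡ 196;  594^258 ≡ 355;  594^344 ≡ 195;  594^516 ≡ 1032;  594^1032 ≡ 1.
Smallest exponent giving 1 is 1032.

1032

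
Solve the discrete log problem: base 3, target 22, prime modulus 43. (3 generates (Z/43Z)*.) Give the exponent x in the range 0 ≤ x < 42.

15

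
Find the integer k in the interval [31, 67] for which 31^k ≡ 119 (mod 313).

40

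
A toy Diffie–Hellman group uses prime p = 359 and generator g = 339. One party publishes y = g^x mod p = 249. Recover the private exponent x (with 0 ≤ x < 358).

159

Baby-step giant-step with m = ceil(sqrt(358)) = 19.
Baby table (339^j mod 359 for j=0..18):
  0:1  1:339  2:41  3:257  4:245  5:126  6:352  7:140
  8:72  9:355  10:80  11:195  12:49  13:97  14:214  15:28
  16:158  17:71  18:16
Giant step factor: 339^(-19) ≡ 313 (mod 359).
Scan 249·313^i mod 359 for i = 0, 1, …:
  i=0: 249   i=1: 34   i=2: 231   i=3: 144
  i=4: 197   i=5: 272   i=6: 53   i=7: 75
  i=8: 140
Match at i=8, j=7: x = 8·19 + 7 = 159.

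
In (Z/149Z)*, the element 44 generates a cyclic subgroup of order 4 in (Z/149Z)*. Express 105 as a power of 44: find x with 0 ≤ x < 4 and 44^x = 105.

3

Successive powers of 44 modulo 149:
  44^0=1  44^1=44  44^2=148  44^3=105
So 44^3 ≡ 105 (mod 149), giving x = 3.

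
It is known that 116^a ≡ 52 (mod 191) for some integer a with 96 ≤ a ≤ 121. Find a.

110

Compute 116^96 mod 191 = 75, then multiply by 116 repeatedly:
  116^96=75  116^97=105  116^98=147  116^99=53  116^100=36
  116^101=165  116^102=40  116^103=56  116^104=2  116^105=41
  116^106=172  116^107=88  116^108=85  116^109=119  116^110=52
Found 52 at exponent 110.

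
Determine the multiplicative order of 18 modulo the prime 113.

The order of 18 must divide p − 1 = 112 = 2^4 · 7.
Divisors: 1, 2, 4, 7, 8, 14, 16, 28, 56, 112.
Check each in increasing order: 18^1 ≡ 18;  18^2 ≡ 98;  18^4 ≡ 112;  18^7 ≡ 44;  18^8 ≡ 1.
Smallest exponent giving 1 is 8.

8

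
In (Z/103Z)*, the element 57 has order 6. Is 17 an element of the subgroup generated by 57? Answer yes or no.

no

⟨57⟩ has order 6; its elements mod 103 are {1, 46, 47, 56, 57, 102}.
17 is not in this set.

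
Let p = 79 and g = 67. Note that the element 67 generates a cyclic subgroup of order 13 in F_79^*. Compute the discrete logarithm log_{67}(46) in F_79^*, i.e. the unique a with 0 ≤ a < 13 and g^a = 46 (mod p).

12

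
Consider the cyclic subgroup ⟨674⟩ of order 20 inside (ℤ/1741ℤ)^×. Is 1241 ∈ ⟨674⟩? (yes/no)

no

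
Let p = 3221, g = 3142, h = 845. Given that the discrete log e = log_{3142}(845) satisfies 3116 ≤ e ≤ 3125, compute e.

3122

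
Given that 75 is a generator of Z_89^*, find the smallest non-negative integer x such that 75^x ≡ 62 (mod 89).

59

Baby-step giant-step with m = ceil(sqrt(88)) = 10.
Baby table (75^j mod 89 for j=0..9):
  0:1  1:75  2:18  3:15  4:57  5:3  6:47  7:54
  8:45  9:82
Giant step factor: 75^(-10) ≡ 10 (mod 89).
Scan 62·10^i mod 89 for i = 0, 1, …:
  i=0: 62   i=1: 86   i=2: 59   i=3: 56
  i=4: 26   i=5: 82
Match at i=5, j=9: x = 5·10 + 9 = 59.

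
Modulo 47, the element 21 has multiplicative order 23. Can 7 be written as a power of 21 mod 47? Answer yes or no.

⟨21⟩ has order 23; its elements mod 47 are {1, 2, 3, 4, 6, 7, 8, 9, 12, 14, 16, 17, 18, 21, 24, 25, 27, 28, 32, 34, 36, 37, 42}.
7 is in this set.

yes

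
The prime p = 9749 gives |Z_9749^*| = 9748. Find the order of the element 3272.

The order of 3272 must divide p − 1 = 9748 = 2^2 · 2437.
Divisors: 1, 2, 4, 2437, 4874, 9748.
Check each in increasing order: 3272^1 ≡ 3272;  3272^2 ≡ 1582;  3272^4 ≡ 6980;  3272^2437 ≡ 9748;  3272^4874 ≡ 1.
Smallest exponent giving 1 is 4874.

4874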